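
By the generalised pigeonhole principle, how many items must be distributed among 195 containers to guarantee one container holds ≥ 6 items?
n = (6 − 1)·195 + 1 = 976

By the generalised pigeonhole principle, to guarantee some box contains ≥ r objects we need more than (r − 1) · k objects total. Threshold: n = (r − 1) · k + 1. With r = 6 and k = 195: n = 5 · 195 + 1 = 975 + 1 = 976. For n = 975 = 5 · 195, we can put exactly 5 objects in every box, avoiding 6 in any single one — so 976 is tight.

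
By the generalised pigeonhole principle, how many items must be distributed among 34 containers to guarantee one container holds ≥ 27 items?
n = (27 − 1)·34 + 1 = 885

By the generalised pigeonhole principle, to guarantee some box contains ≥ r objects we need more than (r − 1) · k objects total. Threshold: n = (r − 1) · k + 1. With r = 27 and k = 34: n = 26 · 34 + 1 = 884 + 1 = 885. For n = 884 = 26 · 34, we can put exactly 26 objects in every box, avoiding 27 in any single one — so 885 is tight.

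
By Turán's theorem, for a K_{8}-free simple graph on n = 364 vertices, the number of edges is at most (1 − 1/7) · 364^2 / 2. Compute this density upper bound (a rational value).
Turán density bound = (6/7) · 364^2/2 = 56784

Turán's theorem: ex(n, K_{r+1}) is achieved by the complete r-partite Turán graph T(n, r) with parts as balanced as possible, and is at most (1 − 1/r) · n^2/2. For r = 7, n = 364: the density bound is (6/7) · 132496/2 = 56784. Since 7 ∣ 364, the Turán graph T(364, 7) has parts of equal size 52, and its edge count e(T(364, 7)) = 56784 attains the density bound exactly.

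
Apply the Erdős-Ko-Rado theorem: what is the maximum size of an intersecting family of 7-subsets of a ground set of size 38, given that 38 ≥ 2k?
max |F| = C(37, 6) = 2324784

Erdős-Ko-Rado (1961): when n ≥ 2k, max |F| = C(n−1, k−1). The bound is attained by the star {A : i ∈ A} for any fixed i ∈ [n]. Here C(38−1, 7−1) = C(37, 6) = 2324784.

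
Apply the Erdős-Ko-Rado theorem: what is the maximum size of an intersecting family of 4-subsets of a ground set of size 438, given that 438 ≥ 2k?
max |F| = C(437, 3) = 13813570

Erdős-Ko-Rado (1961): when n ≥ 2k, max |F| = C(n−1, k−1). The bound is attained by the star {A : i ∈ A} for any fixed i ∈ [n]. Here C(438−1, 4−1) = C(437, 3) = 13813570.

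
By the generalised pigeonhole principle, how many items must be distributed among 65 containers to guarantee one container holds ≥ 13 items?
n = (13 − 1)·65 + 1 = 781

By the generalised pigeonhole principle, to guarantee some box contains ≥ r objects we need more than (r − 1) · k objects total. Threshold: n = (r − 1) · k + 1. With r = 13 and k = 65: n = 12 · 65 + 1 = 780 + 1 = 781. For n = 780 = 12 · 65, we can put exactly 12 objects in every box, avoiding 13 in any single one — so 781 is tight.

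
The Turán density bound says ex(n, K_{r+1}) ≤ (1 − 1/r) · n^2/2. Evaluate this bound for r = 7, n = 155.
Turán density bound = (6/7) · 155^2/2 = 72075/7 ≈ 10296.4286

Turán's theorem: ex(n, K_{r+1}) is achieved by the complete r-partite Turán graph T(n, r) with parts as balanced as possible, and is at most (1 − 1/r) · n^2/2. For r = 7, n = 155: the density bound is (6/7) · 24025/2 = 72075/7 ≈ 10296.4286. The integer-valued extremum is e(T(155, 7)) = 10296, which is strictly less than the density bound 72075/7 since 7 ∤ 155 (the parts of T(155, 7) cannot all be equal).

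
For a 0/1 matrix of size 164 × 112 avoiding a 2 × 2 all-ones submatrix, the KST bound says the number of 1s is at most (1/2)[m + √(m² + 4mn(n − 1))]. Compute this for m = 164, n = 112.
z(164, 112; 2, 2) ≤ (1/2)[164 + √(164² + 4·164·112·111)] = (1/2)[164 + √8182288] = 1512.2349

Kővári–Sós–Turán: let r_1, ..., r_164 be the row sums and z = Σ r_i the total number of 1s. Each pair of columns can share at most one row with both entries 1 (else a 2×2 all-ones block appears), so Σ_i C(r_i, 2) ≤ C(112, 2) = 6216. By convexity Σ_i C(r_i, 2) ≥ 164·C(z/164, 2) = z(z − 164)/(2·164), giving z² − 164z − 164·112·111 ≤ 0 and hence z ≤ (1/2)[164 + √(26896 + 4·2038848)] = (1/2)[164 + √8182288] ≈ (1/2)(164 + 2860.4699) = 1512.2349.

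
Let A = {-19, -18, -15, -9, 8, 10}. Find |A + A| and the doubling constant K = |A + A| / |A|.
K = |A + A| / |A| = 21/6 = 7/2

Enumerate A + A = {a + b : a, b ∈ A}. With |A| = 6, there are |A|^2 = 36 ordered sum pairs; collecting distinct values, A + A = {-38, -37, -36, -34, -33, -30, -28, -27, -24, -18, -11, -10, -9, -8, -7, -5, -1, 1, 16, 18, 20}, so |A + A| = 21. Thus K = 21/6 = 7/2. For comparison, the minimum possible |A + A| over all 6-element sets is 2·6 − 1 = 11 (so min K = 11/6), attained only by arithmetic progressions.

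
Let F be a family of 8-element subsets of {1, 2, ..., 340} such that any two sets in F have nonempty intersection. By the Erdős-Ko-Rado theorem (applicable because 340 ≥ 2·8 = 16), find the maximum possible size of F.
max |F| = C(339, 7) = 95915887062372

Erdős-Ko-Rado (1961): when n ≥ 2k, max |F| = C(n−1, k−1). The bound is attained by the star {A : i ∈ A} for any fixed i ∈ [n]. Here C(340−1, 8−1) = C(339, 7) = 95915887062372.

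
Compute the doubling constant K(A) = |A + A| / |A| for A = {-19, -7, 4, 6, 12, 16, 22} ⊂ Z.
K = |A + A| / |A| = 26/7

Enumerate A + A = {a + b : a, b ∈ A}. With |A| = 7, there are |A|^2 = 49 ordered sum pairs; collecting distinct values, A + A = {-38, -26, -15, -14, -13, -7, -3, -1, 3, 5, 8, 9, 10, 12, 15, 16, 18, 20, 22, 24, 26, 28, 32, 34, 38, 44}, so |A + A| = 26. Thus K = 26/7. For comparison, the minimum possible |A + A| over all 7-element sets is 2·7 − 1 = 13 (so min K = 13/7), attained only by arithmetic progressions.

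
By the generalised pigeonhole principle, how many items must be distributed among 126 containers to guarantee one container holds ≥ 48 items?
n = (48 − 1)·126 + 1 = 5923

By the generalised pigeonhole principle, to guarantee some box contains ≥ r objects we need more than (r − 1) · k objects total. Threshold: n = (r − 1) · k + 1. With r = 48 and k = 126: n = 47 · 126 + 1 = 5922 + 1 = 5923. For n = 5922 = 47 · 126, we can put exactly 47 objects in every box, avoiding 48 in any single one — so 5923 is tight.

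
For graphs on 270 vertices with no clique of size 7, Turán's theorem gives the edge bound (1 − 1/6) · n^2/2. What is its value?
Turán density bound = (5/6) · 270^2/2 = 30375

Turán's theorem: ex(n, K_{r+1}) is achieved by the complete r-partite Turán graph T(n, r) with parts as balanced as possible, and is at most (1 − 1/r) · n^2/2. For r = 6, n = 270: the density bound is (5/6) · 72900/2 = 30375. Since 6 ∣ 270, the Turán graph T(270, 6) has parts of equal size 45, and its edge count e(T(270, 6)) = 30375 attains the density bound exactly.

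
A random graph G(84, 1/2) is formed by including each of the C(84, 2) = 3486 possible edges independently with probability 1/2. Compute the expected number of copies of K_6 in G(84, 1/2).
E[# K_6] = C(84, 6) · (1/2)^C(6, 2) = 406481544 / 2^15 = 50810193/4096 ≈ 12404.832275

For each 6-subset S of vertices (there are C(84, 6) = 406481544 such S), let X_S = 1 if S induces a K_6 (all C(6, 2) = 15 edges present). Then P(X_S = 1) = (1/2)^15 = 1/32768. By linearity of expectation, E[# K_6] = C(84, 6) · (1/2)^15 = 406481544 / 32768 = 50810193/4096 ≈ 12404.832275.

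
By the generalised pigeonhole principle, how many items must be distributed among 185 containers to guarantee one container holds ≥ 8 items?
n = (8 − 1)·185 + 1 = 1296

By the generalised pigeonhole principle, to guarantee some box contains ≥ r objects we need more than (r − 1) · k objects total. Threshold: n = (r − 1) · k + 1. With r = 8 and k = 185: n = 7 · 185 + 1 = 1295 + 1 = 1296. For n = 1295 = 7 · 185, we can put exactly 7 objects in every box, avoiding 8 in any single one — so 1296 is tight.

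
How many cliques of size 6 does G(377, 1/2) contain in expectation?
E[# K_6] = C(377, 6) · (1/2)^C(6, 2) = 3831345703900 / 2^15 = 957836425975/8192 ≈ 116923391.842651

For each 6-subset S of vertices (there are C(377, 6) = 3831345703900 such S), let X_S = 1 if S induces a K_6 (all C(6, 2) = 15 edges present). Then P(X_S = 1) = (1/2)^15 = 1/32768. By linearity of expectation, E[# K_6] = C(377, 6) · (1/2)^15 = 3831345703900 / 32768 = 957836425975/8192 ≈ 116923391.842651.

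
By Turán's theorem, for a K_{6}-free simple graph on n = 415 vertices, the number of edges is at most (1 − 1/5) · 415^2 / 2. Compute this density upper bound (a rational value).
Turán density bound = (4/5) · 415^2/2 = 68890

Turán's theorem: ex(n, K_{r+1}) is achieved by the complete r-partite Turán graph T(n, r) with parts as balanced as possible, and is at most (1 − 1/r) · n^2/2. For r = 5, n = 415: the density bound is (4/5) · 172225/2 = 68890. Since 5 ∣ 415, the Turán graph T(415, 5) has parts of equal size 83, and its edge count e(T(415, 5)) = 68890 attains the density bound exactly.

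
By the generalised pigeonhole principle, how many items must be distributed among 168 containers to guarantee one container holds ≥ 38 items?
n = (38 − 1)·168 + 1 = 6217

By the generalised pigeonhole principle, to guarantee some box contains ≥ r objects we need more than (r − 1) · k objects total. Threshold: n = (r − 1) · k + 1. With r = 38 and k = 168: n = 37 · 168 + 1 = 6216 + 1 = 6217. For n = 6216 = 37 · 168, we can put exactly 37 objects in every box, avoiding 38 in any single one — so 6217 is tight.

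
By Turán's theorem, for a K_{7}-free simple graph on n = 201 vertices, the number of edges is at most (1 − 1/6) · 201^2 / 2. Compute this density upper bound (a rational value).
Turán density bound = (5/6) · 201^2/2 = 67335/4 ≈ 16833.75

Turán's theorem: ex(n, K_{r+1}) is achieved by the complete r-partite Turán graph T(n, r) with parts as balanced as possible, and is at most (1 − 1/r) · n^2/2. For r = 6, n = 201: the density bound is (5/6) · 40401/2 = 67335/4 ≈ 16833.75. The integer-valued extremum is e(T(201, 6)) = 16833, which is strictly less than the density bound 67335/4 since 6 ∤ 201 (the parts of T(201, 6) cannot all be equal).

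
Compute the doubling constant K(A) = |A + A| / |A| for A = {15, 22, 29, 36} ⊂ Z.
K = |A + A| / |A| = 7/4

Enumerate A + A = {a + b : a, b ∈ A}. With |A| = 4, there are |A|^2 = 16 ordered sum pairs; collecting distinct values, A + A = {30, 37, 44, 51, 58, 65, 72}, so |A + A| = 7. Thus K = 7/4. Here |A + A| = 2|A| − 1 = 7, the minimum possible — so K = 7/4 is minimal, which holds iff A is an arithmetic progression.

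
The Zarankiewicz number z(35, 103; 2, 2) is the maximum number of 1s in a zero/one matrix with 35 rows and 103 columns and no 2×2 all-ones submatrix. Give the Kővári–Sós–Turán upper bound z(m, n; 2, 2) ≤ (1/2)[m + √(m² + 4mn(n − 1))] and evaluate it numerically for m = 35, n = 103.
z(35, 103; 2, 2) ≤ (1/2)[35 + √(35² + 4·35·103·102)] = (1/2)[35 + √1472065] = 624.1434

Kővári–Sós–Turán: let r_1, ..., r_35 be the row sums and z = Σ r_i the total number of 1s. Each pair of columns can share at most one row with both entries 1 (else a 2×2 all-ones block appears), so Σ_i C(r_i, 2) ≤ C(103, 2) = 5253. By convexity Σ_i C(r_i, 2) ≥ 35·C(z/35, 2) = z(z − 35)/(2·35), giving z² − 35z − 35·103·102 ≤ 0 and hence z ≤ (1/2)[35 + √(1225 + 4·367710)] = (1/2)[35 + √1472065] ≈ (1/2)(35 + 1213.2869) = 624.1434.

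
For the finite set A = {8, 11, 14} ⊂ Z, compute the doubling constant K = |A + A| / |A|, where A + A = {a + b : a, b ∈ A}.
K = |A + A| / |A| = 5/3

Enumerate A + A = {a + b : a, b ∈ A}. With |A| = 3, there are |A|^2 = 9 ordered sum pairs; collecting distinct values, A + A = {16, 19, 22, 25, 28}, so |A + A| = 5. Thus K = 5/3. Here |A + A| = 2|A| − 1 = 5, the minimum possible — so K = 5/3 is minimal, which holds iff A is an arithmetic progression.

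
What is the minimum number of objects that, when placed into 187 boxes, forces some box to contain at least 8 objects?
n = (8 − 1)·187 + 1 = 1310

By the generalised pigeonhole principle, to guarantee some box contains ≥ r objects we need more than (r − 1) · k objects total. Threshold: n = (r − 1) · k + 1. With r = 8 and k = 187: n = 7 · 187 + 1 = 1309 + 1 = 1310. For n = 1309 = 7 · 187, we can put exactly 7 objects in every box, avoiding 8 in any single one — so 1310 is tight.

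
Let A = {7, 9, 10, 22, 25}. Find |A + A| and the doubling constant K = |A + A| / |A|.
K = |A + A| / |A| = 14/5

Enumerate A + A = {a + b : a, b ∈ A}. With |A| = 5, there are |A|^2 = 25 ordered sum pairs; collecting distinct values, A + A = {14, 16, 17, 18, 19, 20, 29, 31, 32, 34, 35, 44, 47, 50}, so |A + A| = 14. Thus K = 14/5. For comparison, the minimum possible |A + A| over all 5-element sets is 2·5 − 1 = 9 (so min K = 9/5), attained only by arithmetic progressions.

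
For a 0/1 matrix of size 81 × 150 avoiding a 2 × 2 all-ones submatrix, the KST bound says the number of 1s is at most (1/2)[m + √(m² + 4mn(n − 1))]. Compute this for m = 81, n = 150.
z(81, 150; 2, 2) ≤ (1/2)[81 + √(81² + 4·81·150·149)] = (1/2)[81 + √7247961] = 1386.6019

Kővári–Sós–Turán: let r_1, ..., r_81 be the row sums and z = Σ r_i the total number of 1s. Each pair of columns can share at most one row with both entries 1 (else a 2×2 all-ones block appears), so Σ_i C(r_i, 2) ≤ C(150, 2) = 11175. By convexity Σ_i C(r_i, 2) ≥ 81·C(z/81, 2) = z(z − 81)/(2·81), giving z² − 81z − 81·150·149 ≤ 0 and hence z ≤ (1/2)[81 + √(6561 + 4·1810350)] = (1/2)[81 + √7247961] ≈ (1/2)(81 + 2692.2037) = 1386.6019.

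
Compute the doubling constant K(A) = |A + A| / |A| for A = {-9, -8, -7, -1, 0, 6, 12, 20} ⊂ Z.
K = |A + A| / |A| = 27/8

Enumerate A + A = {a + b : a, b ∈ A}. With |A| = 8, there are |A|^2 = 64 ordered sum pairs; collecting distinct values, A + A = {-18, -17, -16, -15, -14, -10, -9, -8, -7, -3, -2, -1, 0, 3, 4, 5, 6, 11, 12, 13, 18, 19, 20, 24, 26, 32, 40}, so |A + A| = 27. Thus K = 27/8. For comparison, the minimum possible |A + A| over all 8-element sets is 2·8 − 1 = 15 (so min K = 15/8), attained only by arithmetic progressions.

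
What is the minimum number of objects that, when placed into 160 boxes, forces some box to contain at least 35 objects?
n = (35 − 1)·160 + 1 = 5441

By the generalised pigeonhole principle, to guarantee some box contains ≥ r objects we need more than (r − 1) · k objects total. Threshold: n = (r − 1) · k + 1. With r = 35 and k = 160: n = 34 · 160 + 1 = 5440 + 1 = 5441. For n = 5440 = 34 · 160, we can put exactly 34 objects in every box, avoiding 35 in any single one — so 5441 is tight.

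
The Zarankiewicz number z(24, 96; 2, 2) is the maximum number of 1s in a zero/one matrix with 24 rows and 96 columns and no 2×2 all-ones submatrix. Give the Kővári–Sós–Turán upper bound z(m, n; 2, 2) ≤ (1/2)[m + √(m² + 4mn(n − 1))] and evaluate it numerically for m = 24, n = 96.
z(24, 96; 2, 2) ≤ (1/2)[24 + √(24² + 4·24·96·95)] = (1/2)[24 + √876096] = 480

Kővári–Sós–Turán: let r_1, ..., r_24 be the row sums and z = Σ r_i the total number of 1s. Each pair of columns can share at most one row with both entries 1 (else a 2×2 all-ones block appears), so Σ_i C(r_i, 2) ≤ C(96, 2) = 4560. By convexity Σ_i C(r_i, 2) ≥ 24·C(z/24, 2) = z(z − 24)/(2·24), giving z² − 24z − 24·96·95 ≤ 0 and hence z ≤ (1/2)[24 + √(576 + 4·218880)] = (1/2)[24 + √876096] ≈ (1/2)(24 + 936) = 480.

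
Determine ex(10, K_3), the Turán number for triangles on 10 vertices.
ex(10, K_3) = ⌊10^2/4⌋ = 25

Mantel (1907): a triangle-free graph on n vertices has at most ⌊n^2/4⌋ edges, with equality for the complete bipartite graph K_{⌊n/2⌋, ⌈n/2⌉}. For n = 10: ⌊10^2/4⌋ = ⌊100/4⌋ = 25. The extremal graph is K_{5, 5}, which has 5·5 = 25 edges.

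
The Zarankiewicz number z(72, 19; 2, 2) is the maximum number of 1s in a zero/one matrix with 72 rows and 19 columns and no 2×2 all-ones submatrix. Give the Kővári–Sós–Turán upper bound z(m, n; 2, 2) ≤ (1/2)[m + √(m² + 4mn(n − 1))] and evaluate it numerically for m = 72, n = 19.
z(72, 19; 2, 2) ≤ (1/2)[72 + √(72² + 4·72·19·18)] = (1/2)[72 + √103680] = 196.9969

Kővári–Sós–Turán: let r_1, ..., r_72 be the row sums and z = Σ r_i the total number of 1s. Each pair of columns can share at most one row with both entries 1 (else a 2×2 all-ones block appears), so Σ_i C(r_i, 2) ≤ C(19, 2) = 171. By convexity Σ_i C(r_i, 2) ≥ 72·C(z/72, 2) = z(z − 72)/(2·72), giving z² − 72z − 72·19·18 ≤ 0 and hence z ≤ (1/2)[72 + √(5184 + 4·24624)] = (1/2)[72 + √103680] ≈ (1/2)(72 + 321.9938) = 196.9969.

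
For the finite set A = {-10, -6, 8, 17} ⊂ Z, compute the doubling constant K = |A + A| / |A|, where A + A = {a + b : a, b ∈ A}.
K = |A + A| / |A| = 10/4 = 5/2

Enumerate A + A = {a + b : a, b ∈ A}. With |A| = 4, there are |A|^2 = 16 ordered sum pairs; collecting distinct values, A + A = {-20, -16, -12, -2, 2, 7, 11, 16, 25, 34}, so |A + A| = 10. Thus K = 10/4 = 5/2. For comparison, the minimum possible |A + A| over all 4-element sets is 2·4 − 1 = 7 (so min K = 7/4), attained only by arithmetic progressions.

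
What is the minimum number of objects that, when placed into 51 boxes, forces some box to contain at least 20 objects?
n = (20 − 1)·51 + 1 = 970

By the generalised pigeonhole principle, to guarantee some box contains ≥ r objects we need more than (r − 1) · k objects total. Threshold: n = (r − 1) · k + 1. With r = 20 and k = 51: n = 19 · 51 + 1 = 969 + 1 = 970. For n = 969 = 19 · 51, we can put exactly 19 objects in every box, avoiding 20 in any single one — so 970 is tight.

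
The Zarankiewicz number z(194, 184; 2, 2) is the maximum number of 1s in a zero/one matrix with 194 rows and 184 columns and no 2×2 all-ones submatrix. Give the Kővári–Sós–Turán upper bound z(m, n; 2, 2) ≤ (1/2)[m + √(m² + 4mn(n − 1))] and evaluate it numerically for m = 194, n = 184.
z(194, 184; 2, 2) ≤ (1/2)[194 + √(194² + 4·194·184·183)] = (1/2)[194 + √26167108] = 2654.6898

Kővári–Sós–Turán: let r_1, ..., r_194 be the row sums and z = Σ r_i the total number of 1s. Each pair of columns can share at most one row with both entries 1 (else a 2×2 all-ones block appears), so Σ_i C(r_i, 2) ≤ C(184, 2) = 16836. By convexity Σ_i C(r_i, 2) ≥ 194·C(z/194, 2) = z(z − 194)/(2·194), giving z² − 194z − 194·184·183 ≤ 0 and hence z ≤ (1/2)[194 + √(37636 + 4·6532368)] = (1/2)[194 + √26167108] ≈ (1/2)(194 + 5115.3796) = 2654.6898.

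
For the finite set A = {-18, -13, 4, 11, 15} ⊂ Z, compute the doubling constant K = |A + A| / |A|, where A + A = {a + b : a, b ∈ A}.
K = |A + A| / |A| = 15/5 = 3

Enumerate A + A = {a + b : a, b ∈ A}. With |A| = 5, there are |A|^2 = 25 ordered sum pairs; collecting distinct values, A + A = {-36, -31, -26, -14, -9, -7, -3, -2, 2, 8, 15, 19, 22, 26, 30}, so |A + A| = 15. Thus K = 15/5 = 3. For comparison, the minimum possible |A + A| over all 5-element sets is 2·5 − 1 = 9 (so min K = 9/5), attained only by arithmetic progressions.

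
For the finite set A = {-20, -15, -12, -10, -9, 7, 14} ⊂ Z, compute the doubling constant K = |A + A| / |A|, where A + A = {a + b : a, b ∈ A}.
K = |A + A| / |A| = 26/7

Enumerate A + A = {a + b : a, b ∈ A}. With |A| = 7, there are |A|^2 = 49 ordered sum pairs; collecting distinct values, A + A = {-40, -35, -32, -30, -29, -27, -25, -24, -22, -21, -20, -19, -18, -13, -8, -6, -5, -3, -2, -1, 2, 4, 5, 14, 21, 28}, so |A + A| = 26. Thus K = 26/7. For comparison, the minimum possible |A + A| over all 7-element sets is 2·7 − 1 = 13 (so min K = 13/7), attained only by arithmetic progressions.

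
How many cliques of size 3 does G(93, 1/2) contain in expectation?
E[# K_3] = C(93, 3) · (1/2)^C(3, 2) = 129766 / 2^3 = 64883/4 = 16220.75

For each 3-subset S of vertices (there are C(93, 3) = 129766 such S), let X_S = 1 if S induces a K_3 (all C(3, 2) = 3 edges present). Then P(X_S = 1) = (1/2)^3 = 1/8. By linearity of expectation, E[# K_3] = C(93, 3) · (1/2)^3 = 129766 / 8 = 64883/4 = 16220.75.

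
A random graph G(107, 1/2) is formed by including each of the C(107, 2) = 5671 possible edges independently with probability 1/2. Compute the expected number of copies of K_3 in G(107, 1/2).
E[# K_3] = C(107, 3) · (1/2)^C(3, 2) = 198485 / 2^3 = 24810.625

For each 3-subset S of vertices (there are C(107, 3) = 198485 such S), let X_S = 1 if S induces a K_3 (all C(3, 2) = 3 edges present). Then P(X_S = 1) = (1/2)^3 = 1/8. By linearity of expectation, E[# K_3] = C(107, 3) · (1/2)^3 = 198485 / 8 = 24810.625.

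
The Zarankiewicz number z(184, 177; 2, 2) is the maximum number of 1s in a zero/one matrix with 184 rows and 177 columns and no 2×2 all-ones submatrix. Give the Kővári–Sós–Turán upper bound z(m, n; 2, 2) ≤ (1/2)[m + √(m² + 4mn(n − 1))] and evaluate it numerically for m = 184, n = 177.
z(184, 177; 2, 2) ≤ (1/2)[184 + √(184² + 4·184·177·176)] = (1/2)[184 + √22961728] = 2487.9199

Kővári–Sós–Turán: let r_1, ..., r_184 be the row sums and z = Σ r_i the total number of 1s. Each pair of columns can share at most one row with both entries 1 (else a 2×2 all-ones block appears), so Σ_i C(r_i, 2) ≤ C(177, 2) = 15576. By convexity Σ_i C(r_i, 2) ≥ 184·C(z/184, 2) = z(z − 184)/(2·184), giving z² − 184z − 184·177·176 ≤ 0 and hence z ≤ (1/2)[184 + √(33856 + 4·5731968)] = (1/2)[184 + √22961728] ≈ (1/2)(184 + 4791.8397) = 2487.9199.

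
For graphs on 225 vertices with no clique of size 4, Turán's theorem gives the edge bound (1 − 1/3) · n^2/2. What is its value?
Turán density bound = (2/3) · 225^2/2 = 16875

Turán's theorem: ex(n, K_{r+1}) is achieved by the complete r-partite Turán graph T(n, r) with parts as balanced as possible, and is at most (1 − 1/r) · n^2/2. For r = 3, n = 225: the density bound is (2/3) · 50625/2 = 16875. Since 3 ∣ 225, the Turán graph T(225, 3) has parts of equal size 75, and its edge count e(T(225, 3)) = 16875 attains the density bound exactly.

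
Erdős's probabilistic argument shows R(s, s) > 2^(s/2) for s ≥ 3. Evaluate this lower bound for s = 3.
2^(3/2) = 2.8284; so R(3, 3) > 2.8284

Colour each edge of K_n uniformly at random with red/blue. The expected number of monochromatic K_3 is C(n, 3) · 2 · 2^(−C(3,2)). If C(n, 3) · 2^(1 − C(3,2)) < 1, then with positive probability no monochromatic K_3 exists, so R(3, 3) > n. The standard estimate C(n, 3) ≤ n^3/3! shows this inequality holds whenever n ≤ 2^(3/2) (since 3! · 2^(C(3,2) − 1) > 2^(3^2/2) ≥ n^3). Hence R(3, 3) > 2^(3/2) = 2.8284.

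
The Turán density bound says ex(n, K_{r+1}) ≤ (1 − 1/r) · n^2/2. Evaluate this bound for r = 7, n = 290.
Turán density bound = (6/7) · 290^2/2 = 252300/7 ≈ 36042.8571

Turán's theorem: ex(n, K_{r+1}) is achieved by the complete r-partite Turán graph T(n, r) with parts as balanced as possible, and is at most (1 − 1/r) · n^2/2. For r = 7, n = 290: the density bound is (6/7) · 84100/2 = 252300/7 ≈ 36042.8571. The integer-valued extremum is e(T(290, 7)) = 36042, which is strictly less than the density bound 252300/7 since 7 ∤ 290 (the parts of T(290, 7) cannot all be equal).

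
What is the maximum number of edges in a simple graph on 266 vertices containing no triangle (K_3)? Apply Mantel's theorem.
ex(266, K_3) = ⌊266^2/4⌋ = 17689

Mantel (1907): a triangle-free graph on n vertices has at most ⌊n^2/4⌋ edges, with equality for the complete bipartite graph K_{⌊n/2⌋, ⌈n/2⌉}. For n = 266: ⌊266^2/4⌋ = ⌊70756/4⌋ = 17689. The extremal graph is K_{133, 133}, which has 133·133 = 17689 edges.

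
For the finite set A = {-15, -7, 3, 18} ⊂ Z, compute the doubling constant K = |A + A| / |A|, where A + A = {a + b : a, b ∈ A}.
K = |A + A| / |A| = 10/4 = 5/2

Enumerate A + A = {a + b : a, b ∈ A}. With |A| = 4, there are |A|^2 = 16 ordered sum pairs; collecting distinct values, A + A = {-30, -22, -14, -12, -4, 3, 6, 11, 21, 36}, so |A + A| = 10. Thus K = 10/4 = 5/2. For comparison, the minimum possible |A + A| over all 4-element sets is 2·4 − 1 = 7 (so min K = 7/4), attained only by arithmetic progressions.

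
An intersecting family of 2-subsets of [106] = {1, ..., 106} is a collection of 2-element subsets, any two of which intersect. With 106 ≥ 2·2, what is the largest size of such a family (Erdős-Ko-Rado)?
max |F| = C(105, 1) = 105

Erdős-Ko-Rado (1961): when n ≥ 2k, max |F| = C(n−1, k−1). The bound is attained by the star {A : i ∈ A} for any fixed i ∈ [n]. Here C(106−1, 2−1) = C(105, 1) = 105.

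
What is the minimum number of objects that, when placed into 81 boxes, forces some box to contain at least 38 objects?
n = (38 − 1)·81 + 1 = 2998

By the generalised pigeonhole principle, to guarantee some box contains ≥ r objects we need more than (r − 1) · k objects total. Threshold: n = (r − 1) · k + 1. With r = 38 and k = 81: n = 37 · 81 + 1 = 2997 + 1 = 2998. For n = 2997 = 37 · 81, we can put exactly 37 objects in every box, avoiding 38 in any single one — so 2998 is tight.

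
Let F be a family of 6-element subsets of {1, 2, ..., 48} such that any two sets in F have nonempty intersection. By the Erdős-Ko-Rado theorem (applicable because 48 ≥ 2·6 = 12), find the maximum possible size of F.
max |F| = C(47, 5) = 1533939

The Erdős-Ko-Rado theorem states: for n ≥ 2k, an intersecting family of k-subsets of an n-element set has size at most C(n − 1, k − 1), with equality for 'star' families {A ⊆ [n] : |A| = k, i ∈ A} (fix an element i). For n = 48, k = 6: C(47, 5) = 1533939.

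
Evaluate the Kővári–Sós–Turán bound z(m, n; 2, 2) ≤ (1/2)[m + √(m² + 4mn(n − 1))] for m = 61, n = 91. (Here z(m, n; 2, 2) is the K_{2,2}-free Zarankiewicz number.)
z(61, 91; 2, 2) ≤ (1/2)[61 + √(61² + 4·61·91·90)] = (1/2)[61 + √2002081] = 737.9746

Kővári–Sós–Turán: let r_1, ..., r_61 be the row sums and z = Σ r_i the total number of 1s. Each pair of columns can share at most one row with both entries 1 (else a 2×2 all-ones block appears), so Σ_i C(r_i, 2) ≤ C(91, 2) = 4095. By convexity Σ_i C(r_i, 2) ≥ 61·C(z/61, 2) = z(z − 61)/(2·61), giving z² − 61z − 61·91·90 ≤ 0 and hence z ≤ (1/2)[61 + √(3721 + 4·499590)] = (1/2)[61 + √2002081] ≈ (1/2)(61 + 1414.9491) = 737.9746.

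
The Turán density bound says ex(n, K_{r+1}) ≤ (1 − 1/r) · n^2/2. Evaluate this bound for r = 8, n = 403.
Turán density bound = (7/8) · 403^2/2 = 1136863/16 ≈ 71053.9375

Turán's theorem: ex(n, K_{r+1}) is achieved by the complete r-partite Turán graph T(n, r) with parts as balanced as possible, and is at most (1 − 1/r) · n^2/2. For r = 8, n = 403: the density bound is (7/8) · 162409/2 = 1136863/16 ≈ 71053.9375. The integer-valued extremum is e(T(403, 8)) = 71053, which is strictly less than the density bound 1136863/16 since 8 ∤ 403 (the parts of T(403, 8) cannot all be equal).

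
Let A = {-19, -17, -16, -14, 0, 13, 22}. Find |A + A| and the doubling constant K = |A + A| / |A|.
K = |A + A| / |A| = 27/7

Enumerate A + A = {a + b : a, b ∈ A}. With |A| = 7, there are |A|^2 = 49 ordered sum pairs; collecting distinct values, A + A = {-38, -36, -35, -34, -33, -32, -31, -30, -28, -19, -17, -16, -14, -6, -4, -3, -1, 0, 3, 5, 6, 8, 13, 22, 26, 35, 44}, so |A + A| = 27. Thus K = 27/7. For comparison, the minimum possible |A + A| over all 7-element sets is 2·7 − 1 = 13 (so min K = 13/7), attained only by arithmetic progressions.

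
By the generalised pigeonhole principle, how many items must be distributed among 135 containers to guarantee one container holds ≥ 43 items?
n = (43 − 1)·135 + 1 = 5671

By the generalised pigeonhole principle, to guarantee some box contains ≥ r objects we need more than (r − 1) · k objects total. Threshold: n = (r − 1) · k + 1. With r = 43 and k = 135: n = 42 · 135 + 1 = 5670 + 1 = 5671. For n = 5670 = 42 · 135, we can put exactly 42 objects in every box, avoiding 43 in any single one — so 5671 is tight.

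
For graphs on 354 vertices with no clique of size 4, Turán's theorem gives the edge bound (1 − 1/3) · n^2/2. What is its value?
Turán density bound = (2/3) · 354^2/2 = 41772

Turán's theorem: ex(n, K_{r+1}) is achieved by the complete r-partite Turán graph T(n, r) with parts as balanced as possible, and is at most (1 − 1/r) · n^2/2. For r = 3, n = 354: the density bound is (2/3) · 125316/2 = 41772. Since 3 ∣ 354, the Turán graph T(354, 3) has parts of equal size 118, and its edge count e(T(354, 3)) = 41772 attains the density bound exactly.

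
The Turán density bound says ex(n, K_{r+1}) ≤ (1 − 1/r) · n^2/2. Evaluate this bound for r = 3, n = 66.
Turán density bound = (2/3) · 66^2/2 = 1452

Turán's theorem: ex(n, K_{r+1}) is achieved by the complete r-partite Turán graph T(n, r) with parts as balanced as possible, and is at most (1 − 1/r) · n^2/2. For r = 3, n = 66: the density bound is (2/3) · 4356/2 = 1452. Since 3 ∣ 66, the Turán graph T(66, 3) has parts of equal size 22, and its edge count e(T(66, 3)) = 1452 attains the density bound exactly.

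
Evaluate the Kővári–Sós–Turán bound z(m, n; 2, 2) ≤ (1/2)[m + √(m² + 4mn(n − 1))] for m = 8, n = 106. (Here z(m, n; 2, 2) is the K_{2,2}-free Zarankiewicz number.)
z(8, 106; 2, 2) ≤ (1/2)[8 + √(8² + 4·8·106·105)] = (1/2)[8 + √356224] = 302.4225

Kővári–Sós–Turán: let r_1, ..., r_8 be the row sums and z = Σ r_i the total number of 1s. Each pair of columns can share at most one row with both entries 1 (else a 2×2 all-ones block appears), so Σ_i C(r_i, 2) ≤ C(106, 2) = 5565. By convexity Σ_i C(r_i, 2) ≥ 8·C(z/8, 2) = z(z − 8)/(2·8), giving z² − 8z − 8·106·105 ≤ 0 and hence z ≤ (1/2)[8 + √(64 + 4·89040)] = (1/2)[8 + √356224] ≈ (1/2)(8 + 596.845) = 302.4225.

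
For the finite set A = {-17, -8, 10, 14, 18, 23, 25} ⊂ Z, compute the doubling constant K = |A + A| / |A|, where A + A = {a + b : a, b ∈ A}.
K = |A + A| / |A| = 26/7

Enumerate A + A = {a + b : a, b ∈ A}. With |A| = 7, there are |A|^2 = 49 ordered sum pairs; collecting distinct values, A + A = {-34, -25, -16, -7, -3, 1, 2, 6, 8, 10, 15, 17, 20, 24, 28, 32, 33, 35, 36, 37, 39, 41, 43, 46, 48, 50}, so |A + A| = 26. Thus K = 26/7. For comparison, the minimum possible |A + A| over all 7-element sets is 2·7 − 1 = 13 (so min K = 13/7), attained only by arithmetic progressions.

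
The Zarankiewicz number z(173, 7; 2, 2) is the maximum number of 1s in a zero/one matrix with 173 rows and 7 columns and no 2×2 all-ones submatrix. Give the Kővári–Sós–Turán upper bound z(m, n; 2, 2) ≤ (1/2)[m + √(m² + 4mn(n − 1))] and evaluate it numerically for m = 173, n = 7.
z(173, 7; 2, 2) ≤ (1/2)[173 + √(173² + 4·173·7·6)] = (1/2)[173 + √58993] = 207.9424

Kővári–Sós–Turán: let r_1, ..., r_173 be the row sums and z = Σ r_i the total number of 1s. Each pair of columns can share at most one row with both entries 1 (else a 2×2 all-ones block appears), so Σ_i C(r_i, 2) ≤ C(7, 2) = 21. By convexity Σ_i C(r_i, 2) ≥ 173·C(z/173, 2) = z(z − 173)/(2·173), giving z² − 173z − 173·7·6 ≤ 0 and hence z ≤ (1/2)[173 + √(29929 + 4·7266)] = (1/2)[173 + √58993] ≈ (1/2)(173 + 242.8847) = 207.9424.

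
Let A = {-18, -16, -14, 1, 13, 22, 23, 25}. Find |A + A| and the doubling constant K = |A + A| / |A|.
K = |A + A| / |A| = 32/8 = 4

Enumerate A + A = {a + b : a, b ∈ A}. With |A| = 8, there are |A|^2 = 64 ordered sum pairs; collecting distinct values, A + A = {-36, -34, -32, -30, -28, -17, -15, -13, -5, -3, -1, 2, 4, 5, 6, 7, 8, 9, 11, 14, 23, 24, 26, 35, 36, 38, 44, 45, 46, 47, 48, 50}, so |A + A| = 32. Thus K = 32/8 = 4. For comparison, the minimum possible |A + A| over all 8-element sets is 2·8 − 1 = 15 (so min K = 15/8), attained only by arithmetic progressions.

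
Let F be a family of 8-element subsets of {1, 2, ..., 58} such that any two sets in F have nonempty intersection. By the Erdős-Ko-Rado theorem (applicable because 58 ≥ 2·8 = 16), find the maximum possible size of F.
max |F| = C(57, 7) = 264385836

Erdős-Ko-Rado (1961): when n ≥ 2k, max |F| = C(n−1, k−1). The bound is attained by the star {A : i ∈ A} for any fixed i ∈ [n]. Here C(58−1, 8−1) = C(57, 7) = 264385836.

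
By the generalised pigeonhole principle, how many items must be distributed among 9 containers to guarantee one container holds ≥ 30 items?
n = (30 − 1)·9 + 1 = 262

By the generalised pigeonhole principle, to guarantee some box contains ≥ r objects we need more than (r − 1) · k objects total. Threshold: n = (r − 1) · k + 1. With r = 30 and k = 9: n = 29 · 9 + 1 = 261 + 1 = 262. For n = 261 = 29 · 9, we can put exactly 29 objects in every box, avoiding 30 in any single one — so 262 is tight.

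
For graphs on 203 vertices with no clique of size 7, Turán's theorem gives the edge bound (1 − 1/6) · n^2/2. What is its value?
Turán density bound = (5/6) · 203^2/2 = 206045/12 ≈ 17170.4167

Turán's theorem: ex(n, K_{r+1}) is achieved by the complete r-partite Turán graph T(n, r) with parts as balanced as possible, and is at most (1 − 1/r) · n^2/2. For r = 6, n = 203: the density bound is (5/6) · 41209/2 = 206045/12 ≈ 17170.4167. The integer-valued extremum is e(T(203, 6)) = 17170, which is strictly less than the density bound 206045/12 since 6 ∤ 203 (the parts of T(203, 6) cannot all be equal).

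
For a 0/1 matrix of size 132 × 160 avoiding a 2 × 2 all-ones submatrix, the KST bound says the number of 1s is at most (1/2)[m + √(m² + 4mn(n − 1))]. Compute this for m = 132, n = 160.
z(132, 160; 2, 2) ≤ (1/2)[132 + √(132² + 4·132·160·159)] = (1/2)[132 + √13449744] = 1899.6946

Kővári–Sós–Turán: let r_1, ..., r_132 be the row sums and z = Σ r_i the total number of 1s. Each pair of columns can share at most one row with both entries 1 (else a 2×2 all-ones block appears), so Σ_i C(r_i, 2) ≤ C(160, 2) = 12720. By convexity Σ_i C(r_i, 2) ≥ 132·C(z/132, 2) = z(z − 132)/(2·132), giving z² − 132z − 132·160·159 ≤ 0 and hence z ≤ (1/2)[132 + √(17424 + 4·3358080)] = (1/2)[132 + √13449744] ≈ (1/2)(132 + 3667.3893) = 1899.6946.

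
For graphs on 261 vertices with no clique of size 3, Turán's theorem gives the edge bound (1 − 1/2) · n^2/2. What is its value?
Turán density bound = (1/2) · 261^2/2 = 68121/4 ≈ 17030.25

Turán's theorem: ex(n, K_{r+1}) is achieved by the complete r-partite Turán graph T(n, r) with parts as balanced as possible, and is at most (1 − 1/r) · n^2/2. For r = 2, n = 261: the density bound is (1/2) · 68121/2 = 68121/4 ≈ 17030.25. The integer-valued extremum is e(T(261, 2)) = 17030, which is strictly less than the density bound 68121/4 since 2 ∤ 261 (the parts of T(261, 2) cannot all be equal).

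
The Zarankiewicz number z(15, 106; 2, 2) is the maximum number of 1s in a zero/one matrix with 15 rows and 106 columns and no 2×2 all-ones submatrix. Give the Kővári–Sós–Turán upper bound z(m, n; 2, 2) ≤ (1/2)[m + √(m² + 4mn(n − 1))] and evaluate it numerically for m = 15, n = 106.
z(15, 106; 2, 2) ≤ (1/2)[15 + √(15² + 4·15·106·105)] = (1/2)[15 + √668025] = 416.164

Kővári–Sós–Turán: let r_1, ..., r_15 be the row sums and z = Σ r_i the total number of 1s. Each pair of columns can share at most one row with both entries 1 (else a 2×2 all-ones block appears), so Σ_i C(r_i, 2) ≤ C(106, 2) = 5565. By convexity Σ_i C(r_i, 2) ≥ 15·C(z/15, 2) = z(z − 15)/(2·15), giving z² − 15z − 15·106·105 ≤ 0 and hence z ≤ (1/2)[15 + √(225 + 4·166950)] = (1/2)[15 + √668025] ≈ (1/2)(15 + 817.328) = 416.164.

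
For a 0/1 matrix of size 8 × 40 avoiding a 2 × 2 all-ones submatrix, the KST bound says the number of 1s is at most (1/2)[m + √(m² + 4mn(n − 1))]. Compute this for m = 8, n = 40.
z(8, 40; 2, 2) ≤ (1/2)[8 + √(8² + 4·8·40·39)] = (1/2)[8 + √49984] = 115.7855

Kővári–Sós–Turán: let r_1, ..., r_8 be the row sums and z = Σ r_i the total number of 1s. Each pair of columns can share at most one row with both entries 1 (else a 2×2 all-ones block appears), so Σ_i C(r_i, 2) ≤ C(40, 2) = 780. By convexity Σ_i C(r_i, 2) ≥ 8·C(z/8, 2) = z(z − 8)/(2·8), giving z² − 8z − 8·40·39 ≤ 0 and hence z ≤ (1/2)[8 + √(64 + 4·12480)] = (1/2)[8 + √49984] ≈ (1/2)(8 + 223.571) = 115.7855.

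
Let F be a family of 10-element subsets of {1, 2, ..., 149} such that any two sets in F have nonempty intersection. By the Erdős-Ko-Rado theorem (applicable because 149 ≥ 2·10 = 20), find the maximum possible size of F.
max |F| = C(148, 9) = 73260671924440

Erdős-Ko-Rado (1961): when n ≥ 2k, max |F| = C(n−1, k−1). The bound is attained by the star {A : i ∈ A} for any fixed i ∈ [n]. Here C(149−1, 10−1) = C(148, 9) = 73260671924440.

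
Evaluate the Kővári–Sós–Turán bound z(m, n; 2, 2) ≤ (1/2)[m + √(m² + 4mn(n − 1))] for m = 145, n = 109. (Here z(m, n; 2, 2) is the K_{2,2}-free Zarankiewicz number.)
z(145, 109; 2, 2) ≤ (1/2)[145 + √(145² + 4·145·109·108)] = (1/2)[145 + √6848785] = 1381.0092

Kővári–Sós–Turán: let r_1, ..., r_145 be the row sums and z = Σ r_i the total number of 1s. Each pair of columns can share at most one row with both entries 1 (else a 2×2 all-ones block appears), so Σ_i C(r_i, 2) ≤ C(109, 2) = 5886. By convexity Σ_i C(r_i, 2) ≥ 145·C(z/145, 2) = z(z − 145)/(2·145), giving z² − 145z − 145·109·108 ≤ 0 and hence z ≤ (1/2)[145 + √(21025 + 4·1706940)] = (1/2)[145 + √6848785] ≈ (1/2)(145 + 2617.0183) = 1381.0092.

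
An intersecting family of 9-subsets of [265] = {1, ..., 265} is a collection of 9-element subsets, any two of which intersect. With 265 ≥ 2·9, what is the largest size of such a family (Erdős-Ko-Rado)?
max |F| = C(264, 8) = 525783425977953

The Erdős-Ko-Rado theorem states: for n ≥ 2k, an intersecting family of k-subsets of an n-element set has size at most C(n − 1, k − 1), with equality for 'star' families {A ⊆ [n] : |A| = k, i ∈ A} (fix an element i). For n = 265, k = 9: C(264, 8) = 525783425977953.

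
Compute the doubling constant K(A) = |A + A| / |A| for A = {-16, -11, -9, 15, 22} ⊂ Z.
K = |A + A| / |A| = 14/5

Enumerate A + A = {a + b : a, b ∈ A}. With |A| = 5, there are |A|^2 = 25 ordered sum pairs; collecting distinct values, A + A = {-32, -27, -25, -22, -20, -18, -1, 4, 6, 11, 13, 30, 37, 44}, so |A + A| = 14. Thus K = 14/5. For comparison, the minimum possible |A + A| over all 5-element sets is 2·5 − 1 = 9 (so min K = 9/5), attained only by arithmetic progressions.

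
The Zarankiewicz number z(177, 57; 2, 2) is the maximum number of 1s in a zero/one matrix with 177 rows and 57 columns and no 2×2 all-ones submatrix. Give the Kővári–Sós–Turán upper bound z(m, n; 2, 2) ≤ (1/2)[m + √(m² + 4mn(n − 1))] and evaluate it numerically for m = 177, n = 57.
z(177, 57; 2, 2) ≤ (1/2)[177 + √(177² + 4·177·57·56)] = (1/2)[177 + √2291265] = 845.3463

Kővári–Sós–Turán: let r_1, ..., r_177 be the row sums and z = Σ r_i the total number of 1s. Each pair of columns can share at most one row with both entries 1 (else a 2×2 all-ones block appears), so Σ_i C(r_i, 2) ≤ C(57, 2) = 1596. By convexity Σ_i C(r_i, 2) ≥ 177·C(z/177, 2) = z(z − 177)/(2·177), giving z² − 177z − 177·57·56 ≤ 0 and hence z ≤ (1/2)[177 + √(31329 + 4·564984)] = (1/2)[177 + √2291265] ≈ (1/2)(177 + 1513.6925) = 845.3463.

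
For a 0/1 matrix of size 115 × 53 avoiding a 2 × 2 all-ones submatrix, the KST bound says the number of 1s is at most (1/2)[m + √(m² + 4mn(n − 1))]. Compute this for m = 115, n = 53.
z(115, 53; 2, 2) ≤ (1/2)[115 + √(115² + 4·115·53·52)] = (1/2)[115 + √1280985] = 623.403

Kővári–Sós–Turán: let r_1, ..., r_115 be the row sums and z = Σ r_i the total number of 1s. Each pair of columns can share at most one row with both entries 1 (else a 2×2 all-ones block appears), so Σ_i C(r_i, 2) ≤ C(53, 2) = 1378. By convexity Σ_i C(r_i, 2) ≥ 115·C(z/115, 2) = z(z − 115)/(2·115), giving z² − 115z − 115·53·52 ≤ 0 and hence z ≤ (1/2)[115 + √(13225 + 4·316940)] = (1/2)[115 + √1280985] ≈ (1/2)(115 + 1131.8061) = 623.403.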